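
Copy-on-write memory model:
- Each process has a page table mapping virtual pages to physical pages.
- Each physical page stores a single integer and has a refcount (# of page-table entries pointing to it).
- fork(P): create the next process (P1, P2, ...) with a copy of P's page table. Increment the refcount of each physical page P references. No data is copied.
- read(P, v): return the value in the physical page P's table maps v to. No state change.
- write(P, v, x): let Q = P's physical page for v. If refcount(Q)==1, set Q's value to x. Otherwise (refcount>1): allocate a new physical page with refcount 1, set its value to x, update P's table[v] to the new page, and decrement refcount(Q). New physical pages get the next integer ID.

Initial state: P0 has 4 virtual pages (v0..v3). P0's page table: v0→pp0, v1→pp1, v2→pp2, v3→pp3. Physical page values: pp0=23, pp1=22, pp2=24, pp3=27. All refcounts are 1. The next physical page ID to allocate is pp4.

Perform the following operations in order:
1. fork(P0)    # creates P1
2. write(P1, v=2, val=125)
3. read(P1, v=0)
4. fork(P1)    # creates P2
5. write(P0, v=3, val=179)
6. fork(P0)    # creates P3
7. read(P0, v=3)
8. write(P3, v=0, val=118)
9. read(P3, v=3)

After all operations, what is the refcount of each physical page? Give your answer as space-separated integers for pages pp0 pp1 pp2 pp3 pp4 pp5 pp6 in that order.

Answer: 3 4 2 2 2 2 1

Derivation:
Op 1: fork(P0) -> P1. 4 ppages; refcounts: pp0:2 pp1:2 pp2:2 pp3:2
Op 2: write(P1, v2, 125). refcount(pp2)=2>1 -> COPY to pp4. 5 ppages; refcounts: pp0:2 pp1:2 pp2:1 pp3:2 pp4:1
Op 3: read(P1, v0) -> 23. No state change.
Op 4: fork(P1) -> P2. 5 ppages; refcounts: pp0:3 pp1:3 pp2:1 pp3:3 pp4:2
Op 5: write(P0, v3, 179). refcount(pp3)=3>1 -> COPY to pp5. 6 ppages; refcounts: pp0:3 pp1:3 pp2:1 pp3:2 pp4:2 pp5:1
Op 6: fork(P0) -> P3. 6 ppages; refcounts: pp0:4 pp1:4 pp2:2 pp3:2 pp4:2 pp5:2
Op 7: read(P0, v3) -> 179. No state change.
Op 8: write(P3, v0, 118). refcount(pp0)=4>1 -> COPY to pp6. 7 ppages; refcounts: pp0:3 pp1:4 pp2:2 pp3:2 pp4:2 pp5:2 pp6:1
Op 9: read(P3, v3) -> 179. No state change.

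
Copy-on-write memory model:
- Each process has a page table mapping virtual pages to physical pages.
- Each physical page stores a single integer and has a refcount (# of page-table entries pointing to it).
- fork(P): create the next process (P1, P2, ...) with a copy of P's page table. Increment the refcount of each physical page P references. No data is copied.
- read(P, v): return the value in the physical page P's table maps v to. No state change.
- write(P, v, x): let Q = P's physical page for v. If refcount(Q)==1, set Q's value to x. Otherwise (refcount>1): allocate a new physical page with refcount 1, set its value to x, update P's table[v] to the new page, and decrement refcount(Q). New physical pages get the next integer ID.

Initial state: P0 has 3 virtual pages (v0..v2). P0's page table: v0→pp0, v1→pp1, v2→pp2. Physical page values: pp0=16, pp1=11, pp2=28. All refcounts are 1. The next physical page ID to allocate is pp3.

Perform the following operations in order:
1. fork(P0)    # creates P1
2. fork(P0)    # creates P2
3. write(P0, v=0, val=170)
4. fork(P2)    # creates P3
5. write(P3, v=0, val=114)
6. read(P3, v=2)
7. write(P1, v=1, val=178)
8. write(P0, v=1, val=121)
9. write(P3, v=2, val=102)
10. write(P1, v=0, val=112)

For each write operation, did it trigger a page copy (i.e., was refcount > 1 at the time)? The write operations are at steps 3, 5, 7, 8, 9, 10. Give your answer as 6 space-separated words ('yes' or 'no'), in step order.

Op 1: fork(P0) -> P1. 3 ppages; refcounts: pp0:2 pp1:2 pp2:2
Op 2: fork(P0) -> P2. 3 ppages; refcounts: pp0:3 pp1:3 pp2:3
Op 3: write(P0, v0, 170). refcount(pp0)=3>1 -> COPY to pp3. 4 ppages; refcounts: pp0:2 pp1:3 pp2:3 pp3:1
Op 4: fork(P2) -> P3. 4 ppages; refcounts: pp0:3 pp1:4 pp2:4 pp3:1
Op 5: write(P3, v0, 114). refcount(pp0)=3>1 -> COPY to pp4. 5 ppages; refcounts: pp0:2 pp1:4 pp2:4 pp3:1 pp4:1
Op 6: read(P3, v2) -> 28. No state change.
Op 7: write(P1, v1, 178). refcount(pp1)=4>1 -> COPY to pp5. 6 ppages; refcounts: pp0:2 pp1:3 pp2:4 pp3:1 pp4:1 pp5:1
Op 8: write(P0, v1, 121). refcount(pp1)=3>1 -> COPY to pp6. 7 ppages; refcounts: pp0:2 pp1:2 pp2:4 pp3:1 pp4:1 pp5:1 pp6:1
Op 9: write(P3, v2, 102). refcount(pp2)=4>1 -> COPY to pp7. 8 ppages; refcounts: pp0:2 pp1:2 pp2:3 pp3:1 pp4:1 pp5:1 pp6:1 pp7:1
Op 10: write(P1, v0, 112). refcount(pp0)=2>1 -> COPY to pp8. 9 ppages; refcounts: pp0:1 pp1:2 pp2:3 pp3:1 pp4:1 pp5:1 pp6:1 pp7:1 pp8:1

yes yes yes yes yes yes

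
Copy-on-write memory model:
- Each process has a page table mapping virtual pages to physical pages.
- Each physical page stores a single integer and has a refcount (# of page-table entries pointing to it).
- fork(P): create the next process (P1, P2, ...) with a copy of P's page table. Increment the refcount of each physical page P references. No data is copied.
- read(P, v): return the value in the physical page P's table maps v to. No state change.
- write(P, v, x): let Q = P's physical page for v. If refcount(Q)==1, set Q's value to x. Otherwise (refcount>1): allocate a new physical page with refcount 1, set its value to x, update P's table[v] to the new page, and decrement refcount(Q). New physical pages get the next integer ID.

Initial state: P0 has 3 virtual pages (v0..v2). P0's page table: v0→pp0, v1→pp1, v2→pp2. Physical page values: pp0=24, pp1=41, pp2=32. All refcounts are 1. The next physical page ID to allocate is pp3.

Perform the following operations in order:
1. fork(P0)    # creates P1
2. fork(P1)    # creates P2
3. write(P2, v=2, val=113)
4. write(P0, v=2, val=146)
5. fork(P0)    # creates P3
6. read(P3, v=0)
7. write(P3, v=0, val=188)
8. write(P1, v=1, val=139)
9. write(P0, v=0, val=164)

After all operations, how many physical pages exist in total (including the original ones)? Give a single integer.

Answer: 8

Derivation:
Op 1: fork(P0) -> P1. 3 ppages; refcounts: pp0:2 pp1:2 pp2:2
Op 2: fork(P1) -> P2. 3 ppages; refcounts: pp0:3 pp1:3 pp2:3
Op 3: write(P2, v2, 113). refcount(pp2)=3>1 -> COPY to pp3. 4 ppages; refcounts: pp0:3 pp1:3 pp2:2 pp3:1
Op 4: write(P0, v2, 146). refcount(pp2)=2>1 -> COPY to pp4. 5 ppages; refcounts: pp0:3 pp1:3 pp2:1 pp3:1 pp4:1
Op 5: fork(P0) -> P3. 5 ppages; refcounts: pp0:4 pp1:4 pp2:1 pp3:1 pp4:2
Op 6: read(P3, v0) -> 24. No state change.
Op 7: write(P3, v0, 188). refcount(pp0)=4>1 -> COPY to pp5. 6 ppages; refcounts: pp0:3 pp1:4 pp2:1 pp3:1 pp4:2 pp5:1
Op 8: write(P1, v1, 139). refcount(pp1)=4>1 -> COPY to pp6. 7 ppages; refcounts: pp0:3 pp1:3 pp2:1 pp3:1 pp4:2 pp5:1 pp6:1
Op 9: write(P0, v0, 164). refcount(pp0)=3>1 -> COPY to pp7. 8 ppages; refcounts: pp0:2 pp1:3 pp2:1 pp3:1 pp4:2 pp5:1 pp6:1 pp7:1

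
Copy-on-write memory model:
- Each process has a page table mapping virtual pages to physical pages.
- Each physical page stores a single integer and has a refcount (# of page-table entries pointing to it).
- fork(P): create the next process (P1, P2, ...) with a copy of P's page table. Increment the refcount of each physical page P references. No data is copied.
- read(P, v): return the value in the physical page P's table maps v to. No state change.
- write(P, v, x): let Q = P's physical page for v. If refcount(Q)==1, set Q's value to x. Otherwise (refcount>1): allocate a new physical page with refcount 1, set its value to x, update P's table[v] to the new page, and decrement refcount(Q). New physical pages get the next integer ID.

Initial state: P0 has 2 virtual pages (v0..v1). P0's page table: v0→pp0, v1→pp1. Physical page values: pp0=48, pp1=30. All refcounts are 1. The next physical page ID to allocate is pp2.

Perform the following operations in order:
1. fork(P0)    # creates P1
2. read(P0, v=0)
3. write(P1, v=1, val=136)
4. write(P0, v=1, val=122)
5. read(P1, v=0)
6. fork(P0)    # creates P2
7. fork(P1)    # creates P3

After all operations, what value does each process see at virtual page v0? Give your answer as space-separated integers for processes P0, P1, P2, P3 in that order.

Answer: 48 48 48 48

Derivation:
Op 1: fork(P0) -> P1. 2 ppages; refcounts: pp0:2 pp1:2
Op 2: read(P0, v0) -> 48. No state change.
Op 3: write(P1, v1, 136). refcount(pp1)=2>1 -> COPY to pp2. 3 ppages; refcounts: pp0:2 pp1:1 pp2:1
Op 4: write(P0, v1, 122). refcount(pp1)=1 -> write in place. 3 ppages; refcounts: pp0:2 pp1:1 pp2:1
Op 5: read(P1, v0) -> 48. No state change.
Op 6: fork(P0) -> P2. 3 ppages; refcounts: pp0:3 pp1:2 pp2:1
Op 7: fork(P1) -> P3. 3 ppages; refcounts: pp0:4 pp1:2 pp2:2
P0: v0 -> pp0 = 48
P1: v0 -> pp0 = 48
P2: v0 -> pp0 = 48
P3: v0 -> pp0 = 48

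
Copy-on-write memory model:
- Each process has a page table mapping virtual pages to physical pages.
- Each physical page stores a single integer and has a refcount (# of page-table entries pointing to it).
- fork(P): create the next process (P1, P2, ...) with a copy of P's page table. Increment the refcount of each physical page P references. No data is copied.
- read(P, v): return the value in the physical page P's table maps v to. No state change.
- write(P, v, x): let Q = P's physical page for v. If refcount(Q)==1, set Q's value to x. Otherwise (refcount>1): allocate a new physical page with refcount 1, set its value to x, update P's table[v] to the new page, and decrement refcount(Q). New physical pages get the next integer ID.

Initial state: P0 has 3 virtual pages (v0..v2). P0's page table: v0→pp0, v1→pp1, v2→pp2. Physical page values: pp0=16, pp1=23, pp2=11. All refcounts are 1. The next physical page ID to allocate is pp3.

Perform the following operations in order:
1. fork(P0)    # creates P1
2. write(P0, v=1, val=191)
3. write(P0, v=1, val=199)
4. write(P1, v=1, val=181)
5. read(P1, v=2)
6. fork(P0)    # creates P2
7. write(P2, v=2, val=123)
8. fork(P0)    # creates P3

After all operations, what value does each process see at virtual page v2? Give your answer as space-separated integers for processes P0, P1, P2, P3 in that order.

Answer: 11 11 123 11

Derivation:
Op 1: fork(P0) -> P1. 3 ppages; refcounts: pp0:2 pp1:2 pp2:2
Op 2: write(P0, v1, 191). refcount(pp1)=2>1 -> COPY to pp3. 4 ppages; refcounts: pp0:2 pp1:1 pp2:2 pp3:1
Op 3: write(P0, v1, 199). refcount(pp3)=1 -> write in place. 4 ppages; refcounts: pp0:2 pp1:1 pp2:2 pp3:1
Op 4: write(P1, v1, 181). refcount(pp1)=1 -> write in place. 4 ppages; refcounts: pp0:2 pp1:1 pp2:2 pp3:1
Op 5: read(P1, v2) -> 11. No state change.
Op 6: fork(P0) -> P2. 4 ppages; refcounts: pp0:3 pp1:1 pp2:3 pp3:2
Op 7: write(P2, v2, 123). refcount(pp2)=3>1 -> COPY to pp4. 5 ppages; refcounts: pp0:3 pp1:1 pp2:2 pp3:2 pp4:1
Op 8: fork(P0) -> P3. 5 ppages; refcounts: pp0:4 pp1:1 pp2:3 pp3:3 pp4:1
P0: v2 -> pp2 = 11
P1: v2 -> pp2 = 11
P2: v2 -> pp4 = 123
P3: v2 -> pp2 = 11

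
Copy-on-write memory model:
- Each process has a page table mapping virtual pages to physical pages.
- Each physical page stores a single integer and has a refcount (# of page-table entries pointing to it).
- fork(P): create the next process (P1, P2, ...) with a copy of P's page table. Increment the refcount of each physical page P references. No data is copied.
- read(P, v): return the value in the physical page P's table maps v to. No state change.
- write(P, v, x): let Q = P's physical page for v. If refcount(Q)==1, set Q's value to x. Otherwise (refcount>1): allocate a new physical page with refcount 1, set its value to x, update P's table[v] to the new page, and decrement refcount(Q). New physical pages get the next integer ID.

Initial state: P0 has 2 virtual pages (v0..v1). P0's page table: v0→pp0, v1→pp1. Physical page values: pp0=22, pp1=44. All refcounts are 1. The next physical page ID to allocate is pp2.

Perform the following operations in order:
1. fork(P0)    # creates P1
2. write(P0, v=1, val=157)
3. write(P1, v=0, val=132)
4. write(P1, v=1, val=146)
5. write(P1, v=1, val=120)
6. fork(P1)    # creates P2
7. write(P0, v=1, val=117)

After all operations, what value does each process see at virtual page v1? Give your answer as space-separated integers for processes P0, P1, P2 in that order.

Answer: 117 120 120

Derivation:
Op 1: fork(P0) -> P1. 2 ppages; refcounts: pp0:2 pp1:2
Op 2: write(P0, v1, 157). refcount(pp1)=2>1 -> COPY to pp2. 3 ppages; refcounts: pp0:2 pp1:1 pp2:1
Op 3: write(P1, v0, 132). refcount(pp0)=2>1 -> COPY to pp3. 4 ppages; refcounts: pp0:1 pp1:1 pp2:1 pp3:1
Op 4: write(P1, v1, 146). refcount(pp1)=1 -> write in place. 4 ppages; refcounts: pp0:1 pp1:1 pp2:1 pp3:1
Op 5: write(P1, v1, 120). refcount(pp1)=1 -> write in place. 4 ppages; refcounts: pp0:1 pp1:1 pp2:1 pp3:1
Op 6: fork(P1) -> P2. 4 ppages; refcounts: pp0:1 pp1:2 pp2:1 pp3:2
Op 7: write(P0, v1, 117). refcount(pp2)=1 -> write in place. 4 ppages; refcounts: pp0:1 pp1:2 pp2:1 pp3:2
P0: v1 -> pp2 = 117
P1: v1 -> pp1 = 120
P2: v1 -> pp1 = 120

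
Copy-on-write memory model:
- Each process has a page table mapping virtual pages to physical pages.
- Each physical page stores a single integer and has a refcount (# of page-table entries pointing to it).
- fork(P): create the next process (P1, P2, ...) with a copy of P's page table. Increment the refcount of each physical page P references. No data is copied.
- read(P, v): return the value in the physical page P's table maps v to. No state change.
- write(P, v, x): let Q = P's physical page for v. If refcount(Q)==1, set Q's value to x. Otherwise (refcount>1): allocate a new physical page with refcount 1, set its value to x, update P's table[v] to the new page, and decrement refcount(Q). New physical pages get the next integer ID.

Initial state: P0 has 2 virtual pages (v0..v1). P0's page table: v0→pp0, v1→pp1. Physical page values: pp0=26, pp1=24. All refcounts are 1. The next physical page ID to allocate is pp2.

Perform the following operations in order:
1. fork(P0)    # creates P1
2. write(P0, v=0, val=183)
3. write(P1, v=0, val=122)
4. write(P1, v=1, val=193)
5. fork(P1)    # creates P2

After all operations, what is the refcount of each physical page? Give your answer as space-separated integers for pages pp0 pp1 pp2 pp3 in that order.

Answer: 2 1 1 2

Derivation:
Op 1: fork(P0) -> P1. 2 ppages; refcounts: pp0:2 pp1:2
Op 2: write(P0, v0, 183). refcount(pp0)=2>1 -> COPY to pp2. 3 ppages; refcounts: pp0:1 pp1:2 pp2:1
Op 3: write(P1, v0, 122). refcount(pp0)=1 -> write in place. 3 ppages; refcounts: pp0:1 pp1:2 pp2:1
Op 4: write(P1, v1, 193). refcount(pp1)=2>1 -> COPY to pp3. 4 ppages; refcounts: pp0:1 pp1:1 pp2:1 pp3:1
Op 5: fork(P1) -> P2. 4 ppages; refcounts: pp0:2 pp1:1 pp2:1 pp3:2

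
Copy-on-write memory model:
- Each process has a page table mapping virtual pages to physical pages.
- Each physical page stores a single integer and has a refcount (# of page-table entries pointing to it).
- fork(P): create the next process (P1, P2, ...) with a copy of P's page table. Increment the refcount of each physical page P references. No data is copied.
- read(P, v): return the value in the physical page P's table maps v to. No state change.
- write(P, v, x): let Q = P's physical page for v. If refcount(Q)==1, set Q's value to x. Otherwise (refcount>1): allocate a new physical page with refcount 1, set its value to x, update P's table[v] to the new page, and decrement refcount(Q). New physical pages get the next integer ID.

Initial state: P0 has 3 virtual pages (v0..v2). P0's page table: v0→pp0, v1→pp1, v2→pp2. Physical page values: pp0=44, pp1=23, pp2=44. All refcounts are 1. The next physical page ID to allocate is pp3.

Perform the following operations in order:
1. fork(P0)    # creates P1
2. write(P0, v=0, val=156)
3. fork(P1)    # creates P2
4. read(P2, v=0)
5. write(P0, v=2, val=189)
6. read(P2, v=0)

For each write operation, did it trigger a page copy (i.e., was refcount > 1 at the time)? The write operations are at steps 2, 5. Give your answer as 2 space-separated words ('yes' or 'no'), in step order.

Op 1: fork(P0) -> P1. 3 ppages; refcounts: pp0:2 pp1:2 pp2:2
Op 2: write(P0, v0, 156). refcount(pp0)=2>1 -> COPY to pp3. 4 ppages; refcounts: pp0:1 pp1:2 pp2:2 pp3:1
Op 3: fork(P1) -> P2. 4 ppages; refcounts: pp0:2 pp1:3 pp2:3 pp3:1
Op 4: read(P2, v0) -> 44. No state change.
Op 5: write(P0, v2, 189). refcount(pp2)=3>1 -> COPY to pp4. 5 ppages; refcounts: pp0:2 pp1:3 pp2:2 pp3:1 pp4:1
Op 6: read(P2, v0) -> 44. No state change.

yes yes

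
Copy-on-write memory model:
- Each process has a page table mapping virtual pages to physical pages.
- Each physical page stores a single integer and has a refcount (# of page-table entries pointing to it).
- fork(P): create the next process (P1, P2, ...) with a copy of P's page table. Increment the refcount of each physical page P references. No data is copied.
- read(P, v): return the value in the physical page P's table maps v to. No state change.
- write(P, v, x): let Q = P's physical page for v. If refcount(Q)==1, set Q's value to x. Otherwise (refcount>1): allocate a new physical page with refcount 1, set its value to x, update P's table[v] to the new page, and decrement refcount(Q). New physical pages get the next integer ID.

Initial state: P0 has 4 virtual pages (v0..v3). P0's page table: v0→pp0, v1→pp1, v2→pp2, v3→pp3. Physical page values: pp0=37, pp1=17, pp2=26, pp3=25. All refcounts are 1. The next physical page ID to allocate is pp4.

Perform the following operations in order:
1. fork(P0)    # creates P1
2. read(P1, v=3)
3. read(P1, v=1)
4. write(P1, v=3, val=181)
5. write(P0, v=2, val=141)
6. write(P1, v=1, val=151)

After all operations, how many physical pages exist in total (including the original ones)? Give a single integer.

Op 1: fork(P0) -> P1. 4 ppages; refcounts: pp0:2 pp1:2 pp2:2 pp3:2
Op 2: read(P1, v3) -> 25. No state change.
Op 3: read(P1, v1) -> 17. No state change.
Op 4: write(P1, v3, 181). refcount(pp3)=2>1 -> COPY to pp4. 5 ppages; refcounts: pp0:2 pp1:2 pp2:2 pp3:1 pp4:1
Op 5: write(P0, v2, 141). refcount(pp2)=2>1 -> COPY to pp5. 6 ppages; refcounts: pp0:2 pp1:2 pp2:1 pp3:1 pp4:1 pp5:1
Op 6: write(P1, v1, 151). refcount(pp1)=2>1 -> COPY to pp6. 7 ppages; refcounts: pp0:2 pp1:1 pp2:1 pp3:1 pp4:1 pp5:1 pp6:1

Answer: 7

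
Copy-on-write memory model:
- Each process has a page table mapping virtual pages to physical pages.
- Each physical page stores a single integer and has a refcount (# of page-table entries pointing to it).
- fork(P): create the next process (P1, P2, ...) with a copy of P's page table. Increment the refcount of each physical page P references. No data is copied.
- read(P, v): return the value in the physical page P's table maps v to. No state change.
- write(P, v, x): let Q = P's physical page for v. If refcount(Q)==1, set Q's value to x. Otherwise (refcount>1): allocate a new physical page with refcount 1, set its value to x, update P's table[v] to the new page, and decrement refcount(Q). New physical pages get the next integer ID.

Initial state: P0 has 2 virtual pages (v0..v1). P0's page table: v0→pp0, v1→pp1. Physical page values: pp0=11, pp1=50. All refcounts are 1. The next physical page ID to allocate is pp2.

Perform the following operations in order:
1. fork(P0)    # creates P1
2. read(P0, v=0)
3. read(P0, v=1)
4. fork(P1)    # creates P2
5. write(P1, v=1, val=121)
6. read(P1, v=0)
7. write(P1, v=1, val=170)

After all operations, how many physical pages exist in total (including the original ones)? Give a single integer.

Op 1: fork(P0) -> P1. 2 ppages; refcounts: pp0:2 pp1:2
Op 2: read(P0, v0) -> 11. No state change.
Op 3: read(P0, v1) -> 50. No state change.
Op 4: fork(P1) -> P2. 2 ppages; refcounts: pp0:3 pp1:3
Op 5: write(P1, v1, 121). refcount(pp1)=3>1 -> COPY to pp2. 3 ppages; refcounts: pp0:3 pp1:2 pp2:1
Op 6: read(P1, v0) -> 11. No state change.
Op 7: write(P1, v1, 170). refcount(pp2)=1 -> write in place. 3 ppages; refcounts: pp0:3 pp1:2 pp2:1

Answer: 3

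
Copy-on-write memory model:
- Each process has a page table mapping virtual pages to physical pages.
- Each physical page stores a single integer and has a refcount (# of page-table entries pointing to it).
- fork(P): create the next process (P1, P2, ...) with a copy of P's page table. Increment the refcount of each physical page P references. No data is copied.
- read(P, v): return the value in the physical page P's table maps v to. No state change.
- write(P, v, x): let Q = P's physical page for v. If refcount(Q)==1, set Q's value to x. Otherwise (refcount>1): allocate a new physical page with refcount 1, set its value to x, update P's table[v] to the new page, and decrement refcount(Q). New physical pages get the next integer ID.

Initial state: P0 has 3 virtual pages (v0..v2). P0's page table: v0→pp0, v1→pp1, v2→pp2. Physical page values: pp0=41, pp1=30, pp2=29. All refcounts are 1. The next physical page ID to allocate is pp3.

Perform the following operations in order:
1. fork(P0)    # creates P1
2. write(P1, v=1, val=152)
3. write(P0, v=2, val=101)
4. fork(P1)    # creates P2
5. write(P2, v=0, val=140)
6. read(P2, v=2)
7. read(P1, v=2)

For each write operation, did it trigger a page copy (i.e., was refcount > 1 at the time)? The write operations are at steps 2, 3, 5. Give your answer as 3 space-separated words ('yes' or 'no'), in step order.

Op 1: fork(P0) -> P1. 3 ppages; refcounts: pp0:2 pp1:2 pp2:2
Op 2: write(P1, v1, 152). refcount(pp1)=2>1 -> COPY to pp3. 4 ppages; refcounts: pp0:2 pp1:1 pp2:2 pp3:1
Op 3: write(P0, v2, 101). refcount(pp2)=2>1 -> COPY to pp4. 5 ppages; refcounts: pp0:2 pp1:1 pp2:1 pp3:1 pp4:1
Op 4: fork(P1) -> P2. 5 ppages; refcounts: pp0:3 pp1:1 pp2:2 pp3:2 pp4:1
Op 5: write(P2, v0, 140). refcount(pp0)=3>1 -> COPY to pp5. 6 ppages; refcounts: pp0:2 pp1:1 pp2:2 pp3:2 pp4:1 pp5:1
Op 6: read(P2, v2) -> 29. No state change.
Op 7: read(P1, v2) -> 29. No state change.

yes yes yes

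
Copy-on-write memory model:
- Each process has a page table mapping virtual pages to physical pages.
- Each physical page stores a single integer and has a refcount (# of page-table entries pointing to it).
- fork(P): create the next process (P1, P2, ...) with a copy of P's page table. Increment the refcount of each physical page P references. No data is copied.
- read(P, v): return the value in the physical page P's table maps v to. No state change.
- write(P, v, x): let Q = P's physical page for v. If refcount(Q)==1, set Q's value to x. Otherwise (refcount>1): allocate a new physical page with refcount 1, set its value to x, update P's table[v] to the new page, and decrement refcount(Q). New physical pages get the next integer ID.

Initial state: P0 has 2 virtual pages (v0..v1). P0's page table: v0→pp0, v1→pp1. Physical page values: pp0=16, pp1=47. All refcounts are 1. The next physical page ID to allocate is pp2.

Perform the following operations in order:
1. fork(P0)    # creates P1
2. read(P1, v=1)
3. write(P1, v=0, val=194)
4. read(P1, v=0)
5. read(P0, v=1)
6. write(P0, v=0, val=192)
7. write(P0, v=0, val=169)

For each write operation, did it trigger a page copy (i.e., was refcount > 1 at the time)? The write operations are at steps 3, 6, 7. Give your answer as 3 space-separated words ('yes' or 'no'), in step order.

Op 1: fork(P0) -> P1. 2 ppages; refcounts: pp0:2 pp1:2
Op 2: read(P1, v1) -> 47. No state change.
Op 3: write(P1, v0, 194). refcount(pp0)=2>1 -> COPY to pp2. 3 ppages; refcounts: pp0:1 pp1:2 pp2:1
Op 4: read(P1, v0) -> 194. No state change.
Op 5: read(P0, v1) -> 47. No state change.
Op 6: write(P0, v0, 192). refcount(pp0)=1 -> write in place. 3 ppages; refcounts: pp0:1 pp1:2 pp2:1
Op 7: write(P0, v0, 169). refcount(pp0)=1 -> write in place. 3 ppages; refcounts: pp0:1 pp1:2 pp2:1

yes no no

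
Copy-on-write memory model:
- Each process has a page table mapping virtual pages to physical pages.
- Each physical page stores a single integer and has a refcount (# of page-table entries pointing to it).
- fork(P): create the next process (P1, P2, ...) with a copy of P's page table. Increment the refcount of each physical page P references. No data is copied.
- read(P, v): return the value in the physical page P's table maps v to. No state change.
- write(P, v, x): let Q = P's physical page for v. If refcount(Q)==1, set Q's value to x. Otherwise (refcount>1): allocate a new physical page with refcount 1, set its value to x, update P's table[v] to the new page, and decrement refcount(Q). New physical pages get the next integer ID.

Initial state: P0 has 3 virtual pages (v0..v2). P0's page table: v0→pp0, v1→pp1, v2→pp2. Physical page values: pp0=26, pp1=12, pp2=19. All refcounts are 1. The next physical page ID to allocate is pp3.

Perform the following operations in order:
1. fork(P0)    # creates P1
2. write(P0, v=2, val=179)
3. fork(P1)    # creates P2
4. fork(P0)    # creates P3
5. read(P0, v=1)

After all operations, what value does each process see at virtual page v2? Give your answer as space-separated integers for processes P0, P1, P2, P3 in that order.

Answer: 179 19 19 179

Derivation:
Op 1: fork(P0) -> P1. 3 ppages; refcounts: pp0:2 pp1:2 pp2:2
Op 2: write(P0, v2, 179). refcount(pp2)=2>1 -> COPY to pp3. 4 ppages; refcounts: pp0:2 pp1:2 pp2:1 pp3:1
Op 3: fork(P1) -> P2. 4 ppages; refcounts: pp0:3 pp1:3 pp2:2 pp3:1
Op 4: fork(P0) -> P3. 4 ppages; refcounts: pp0:4 pp1:4 pp2:2 pp3:2
Op 5: read(P0, v1) -> 12. No state change.
P0: v2 -> pp3 = 179
P1: v2 -> pp2 = 19
P2: v2 -> pp2 = 19
P3: v2 -> pp3 = 179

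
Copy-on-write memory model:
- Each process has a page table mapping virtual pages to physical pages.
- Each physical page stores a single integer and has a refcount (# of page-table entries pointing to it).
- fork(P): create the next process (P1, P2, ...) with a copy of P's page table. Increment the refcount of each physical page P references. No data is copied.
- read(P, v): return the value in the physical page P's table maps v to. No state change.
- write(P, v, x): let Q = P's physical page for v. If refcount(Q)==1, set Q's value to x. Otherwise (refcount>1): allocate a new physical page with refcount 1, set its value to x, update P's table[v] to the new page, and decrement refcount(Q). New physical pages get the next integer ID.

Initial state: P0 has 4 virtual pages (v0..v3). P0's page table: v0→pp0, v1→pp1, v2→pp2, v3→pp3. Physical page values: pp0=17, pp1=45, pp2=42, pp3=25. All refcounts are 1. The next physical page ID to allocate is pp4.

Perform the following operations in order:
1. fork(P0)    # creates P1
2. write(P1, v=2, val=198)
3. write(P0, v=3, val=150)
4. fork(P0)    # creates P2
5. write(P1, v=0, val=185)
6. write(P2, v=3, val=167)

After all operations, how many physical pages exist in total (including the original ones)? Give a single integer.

Op 1: fork(P0) -> P1. 4 ppages; refcounts: pp0:2 pp1:2 pp2:2 pp3:2
Op 2: write(P1, v2, 198). refcount(pp2)=2>1 -> COPY to pp4. 5 ppages; refcounts: pp0:2 pp1:2 pp2:1 pp3:2 pp4:1
Op 3: write(P0, v3, 150). refcount(pp3)=2>1 -> COPY to pp5. 6 ppages; refcounts: pp0:2 pp1:2 pp2:1 pp3:1 pp4:1 pp5:1
Op 4: fork(P0) -> P2. 6 ppages; refcounts: pp0:3 pp1:3 pp2:2 pp3:1 pp4:1 pp5:2
Op 5: write(P1, v0, 185). refcount(pp0)=3>1 -> COPY to pp6. 7 ppages; refcounts: pp0:2 pp1:3 pp2:2 pp3:1 pp4:1 pp5:2 pp6:1
Op 6: write(P2, v3, 167). refcount(pp5)=2>1 -> COPY to pp7. 8 ppages; refcounts: pp0:2 pp1:3 pp2:2 pp3:1 pp4:1 pp5:1 pp6:1 pp7:1

Answer: 8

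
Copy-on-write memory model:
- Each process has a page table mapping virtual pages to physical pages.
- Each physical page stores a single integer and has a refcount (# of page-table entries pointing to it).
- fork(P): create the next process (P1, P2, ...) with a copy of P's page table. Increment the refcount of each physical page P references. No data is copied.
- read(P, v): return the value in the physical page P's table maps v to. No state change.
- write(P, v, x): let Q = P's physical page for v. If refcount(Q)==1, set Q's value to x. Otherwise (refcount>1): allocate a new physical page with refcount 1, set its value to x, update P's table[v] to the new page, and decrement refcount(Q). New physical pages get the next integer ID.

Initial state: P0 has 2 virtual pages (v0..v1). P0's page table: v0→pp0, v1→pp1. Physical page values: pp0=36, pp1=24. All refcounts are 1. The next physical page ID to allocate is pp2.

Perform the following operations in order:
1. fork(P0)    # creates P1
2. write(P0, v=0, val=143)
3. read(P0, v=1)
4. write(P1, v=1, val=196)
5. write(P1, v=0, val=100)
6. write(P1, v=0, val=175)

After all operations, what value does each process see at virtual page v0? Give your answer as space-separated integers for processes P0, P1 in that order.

Answer: 143 175

Derivation:
Op 1: fork(P0) -> P1. 2 ppages; refcounts: pp0:2 pp1:2
Op 2: write(P0, v0, 143). refcount(pp0)=2>1 -> COPY to pp2. 3 ppages; refcounts: pp0:1 pp1:2 pp2:1
Op 3: read(P0, v1) -> 24. No state change.
Op 4: write(P1, v1, 196). refcount(pp1)=2>1 -> COPY to pp3. 4 ppages; refcounts: pp0:1 pp1:1 pp2:1 pp3:1
Op 5: write(P1, v0, 100). refcount(pp0)=1 -> write in place. 4 ppages; refcounts: pp0:1 pp1:1 pp2:1 pp3:1
Op 6: write(P1, v0, 175). refcount(pp0)=1 -> write in place. 4 ppages; refcounts: pp0:1 pp1:1 pp2:1 pp3:1
P0: v0 -> pp2 = 143
P1: v0 -> pp0 = 175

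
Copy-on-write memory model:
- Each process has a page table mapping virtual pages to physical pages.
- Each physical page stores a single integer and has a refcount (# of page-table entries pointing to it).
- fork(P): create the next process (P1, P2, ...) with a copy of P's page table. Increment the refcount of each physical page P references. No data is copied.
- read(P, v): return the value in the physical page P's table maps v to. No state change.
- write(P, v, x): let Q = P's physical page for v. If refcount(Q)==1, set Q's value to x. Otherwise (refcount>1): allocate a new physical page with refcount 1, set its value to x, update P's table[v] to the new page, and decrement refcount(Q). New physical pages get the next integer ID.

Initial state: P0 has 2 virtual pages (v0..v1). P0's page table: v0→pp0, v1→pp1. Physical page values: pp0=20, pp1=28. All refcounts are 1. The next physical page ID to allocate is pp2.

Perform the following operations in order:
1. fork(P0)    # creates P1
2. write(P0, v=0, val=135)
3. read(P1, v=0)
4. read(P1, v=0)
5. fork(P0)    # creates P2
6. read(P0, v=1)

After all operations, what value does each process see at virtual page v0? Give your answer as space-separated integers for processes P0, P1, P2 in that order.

Answer: 135 20 135

Derivation:
Op 1: fork(P0) -> P1. 2 ppages; refcounts: pp0:2 pp1:2
Op 2: write(P0, v0, 135). refcount(pp0)=2>1 -> COPY to pp2. 3 ppages; refcounts: pp0:1 pp1:2 pp2:1
Op 3: read(P1, v0) -> 20. No state change.
Op 4: read(P1, v0) -> 20. No state change.
Op 5: fork(P0) -> P2. 3 ppages; refcounts: pp0:1 pp1:3 pp2:2
Op 6: read(P0, v1) -> 28. No state change.
P0: v0 -> pp2 = 135
P1: v0 -> pp0 = 20
P2: v0 -> pp2 = 135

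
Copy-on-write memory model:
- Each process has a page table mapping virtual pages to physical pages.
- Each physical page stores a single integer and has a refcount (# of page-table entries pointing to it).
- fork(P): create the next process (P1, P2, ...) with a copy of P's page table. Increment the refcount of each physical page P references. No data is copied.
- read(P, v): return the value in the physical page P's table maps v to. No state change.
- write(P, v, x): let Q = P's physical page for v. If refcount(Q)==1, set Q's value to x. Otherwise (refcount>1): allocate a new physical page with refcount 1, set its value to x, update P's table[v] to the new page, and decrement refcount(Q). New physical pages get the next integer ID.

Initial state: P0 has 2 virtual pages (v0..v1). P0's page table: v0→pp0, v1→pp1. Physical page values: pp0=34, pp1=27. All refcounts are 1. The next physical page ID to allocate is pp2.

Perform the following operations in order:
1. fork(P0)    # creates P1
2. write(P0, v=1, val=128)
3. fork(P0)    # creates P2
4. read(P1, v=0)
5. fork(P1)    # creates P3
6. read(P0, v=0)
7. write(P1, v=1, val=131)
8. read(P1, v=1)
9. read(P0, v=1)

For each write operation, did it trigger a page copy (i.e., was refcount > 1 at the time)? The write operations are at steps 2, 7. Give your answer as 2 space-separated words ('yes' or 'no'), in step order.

Op 1: fork(P0) -> P1. 2 ppages; refcounts: pp0:2 pp1:2
Op 2: write(P0, v1, 128). refcount(pp1)=2>1 -> COPY to pp2. 3 ppages; refcounts: pp0:2 pp1:1 pp2:1
Op 3: fork(P0) -> P2. 3 ppages; refcounts: pp0:3 pp1:1 pp2:2
Op 4: read(P1, v0) -> 34. No state change.
Op 5: fork(P1) -> P3. 3 ppages; refcounts: pp0:4 pp1:2 pp2:2
Op 6: read(P0, v0) -> 34. No state change.
Op 7: write(P1, v1, 131). refcount(pp1)=2>1 -> COPY to pp3. 4 ppages; refcounts: pp0:4 pp1:1 pp2:2 pp3:1
Op 8: read(P1, v1) -> 131. No state change.
Op 9: read(P0, v1) -> 128. No state change.

yes yes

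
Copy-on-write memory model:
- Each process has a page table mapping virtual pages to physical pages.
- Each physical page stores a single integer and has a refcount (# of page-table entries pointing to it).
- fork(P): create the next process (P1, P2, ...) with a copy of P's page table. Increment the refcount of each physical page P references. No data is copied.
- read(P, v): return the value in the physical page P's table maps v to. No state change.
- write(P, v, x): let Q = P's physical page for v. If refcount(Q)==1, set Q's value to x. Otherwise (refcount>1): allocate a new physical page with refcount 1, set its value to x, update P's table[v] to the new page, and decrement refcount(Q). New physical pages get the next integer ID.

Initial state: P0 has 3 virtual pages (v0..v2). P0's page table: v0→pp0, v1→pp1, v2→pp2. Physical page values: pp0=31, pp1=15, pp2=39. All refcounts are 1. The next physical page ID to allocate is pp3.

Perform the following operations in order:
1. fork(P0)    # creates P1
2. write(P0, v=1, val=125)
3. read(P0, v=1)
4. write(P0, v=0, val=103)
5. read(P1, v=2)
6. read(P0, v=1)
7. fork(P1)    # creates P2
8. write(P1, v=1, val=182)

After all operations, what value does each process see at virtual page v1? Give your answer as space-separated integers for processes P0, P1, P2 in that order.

Op 1: fork(P0) -> P1. 3 ppages; refcounts: pp0:2 pp1:2 pp2:2
Op 2: write(P0, v1, 125). refcount(pp1)=2>1 -> COPY to pp3. 4 ppages; refcounts: pp0:2 pp1:1 pp2:2 pp3:1
Op 3: read(P0, v1) -> 125. No state change.
Op 4: write(P0, v0, 103). refcount(pp0)=2>1 -> COPY to pp4. 5 ppages; refcounts: pp0:1 pp1:1 pp2:2 pp3:1 pp4:1
Op 5: read(P1, v2) -> 39. No state change.
Op 6: read(P0, v1) -> 125. No state change.
Op 7: fork(P1) -> P2. 5 ppages; refcounts: pp0:2 pp1:2 pp2:3 pp3:1 pp4:1
Op 8: write(P1, v1, 182). refcount(pp1)=2>1 -> COPY to pp5. 6 ppages; refcounts: pp0:2 pp1:1 pp2:3 pp3:1 pp4:1 pp5:1
P0: v1 -> pp3 = 125
P1: v1 -> pp5 = 182
P2: v1 -> pp1 = 15

Answer: 125 182 15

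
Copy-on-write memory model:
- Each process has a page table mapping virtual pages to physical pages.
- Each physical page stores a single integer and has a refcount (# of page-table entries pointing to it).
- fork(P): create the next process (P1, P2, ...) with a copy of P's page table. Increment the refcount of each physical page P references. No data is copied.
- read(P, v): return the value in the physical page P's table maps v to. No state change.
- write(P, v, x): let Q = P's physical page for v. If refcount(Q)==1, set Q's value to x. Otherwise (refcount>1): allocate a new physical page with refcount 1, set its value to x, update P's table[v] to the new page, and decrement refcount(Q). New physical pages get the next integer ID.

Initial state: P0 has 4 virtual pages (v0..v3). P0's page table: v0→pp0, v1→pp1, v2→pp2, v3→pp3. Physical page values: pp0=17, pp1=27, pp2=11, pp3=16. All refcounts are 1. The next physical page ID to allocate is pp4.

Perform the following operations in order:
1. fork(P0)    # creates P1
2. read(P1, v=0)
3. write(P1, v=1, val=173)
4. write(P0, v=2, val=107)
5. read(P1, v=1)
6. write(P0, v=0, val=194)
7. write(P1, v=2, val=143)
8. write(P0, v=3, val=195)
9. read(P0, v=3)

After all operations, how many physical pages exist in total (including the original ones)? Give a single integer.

Answer: 8

Derivation:
Op 1: fork(P0) -> P1. 4 ppages; refcounts: pp0:2 pp1:2 pp2:2 pp3:2
Op 2: read(P1, v0) -> 17. No state change.
Op 3: write(P1, v1, 173). refcount(pp1)=2>1 -> COPY to pp4. 5 ppages; refcounts: pp0:2 pp1:1 pp2:2 pp3:2 pp4:1
Op 4: write(P0, v2, 107). refcount(pp2)=2>1 -> COPY to pp5. 6 ppages; refcounts: pp0:2 pp1:1 pp2:1 pp3:2 pp4:1 pp5:1
Op 5: read(P1, v1) -> 173. No state change.
Op 6: write(P0, v0, 194). refcount(pp0)=2>1 -> COPY to pp6. 7 ppages; refcounts: pp0:1 pp1:1 pp2:1 pp3:2 pp4:1 pp5:1 pp6:1
Op 7: write(P1, v2, 143). refcount(pp2)=1 -> write in place. 7 ppages; refcounts: pp0:1 pp1:1 pp2:1 pp3:2 pp4:1 pp5:1 pp6:1
Op 8: write(P0, v3, 195). refcount(pp3)=2>1 -> COPY to pp7. 8 ppages; refcounts: pp0:1 pp1:1 pp2:1 pp3:1 pp4:1 pp5:1 pp6:1 pp7:1
Op 9: read(P0, v3) -> 195. No state change.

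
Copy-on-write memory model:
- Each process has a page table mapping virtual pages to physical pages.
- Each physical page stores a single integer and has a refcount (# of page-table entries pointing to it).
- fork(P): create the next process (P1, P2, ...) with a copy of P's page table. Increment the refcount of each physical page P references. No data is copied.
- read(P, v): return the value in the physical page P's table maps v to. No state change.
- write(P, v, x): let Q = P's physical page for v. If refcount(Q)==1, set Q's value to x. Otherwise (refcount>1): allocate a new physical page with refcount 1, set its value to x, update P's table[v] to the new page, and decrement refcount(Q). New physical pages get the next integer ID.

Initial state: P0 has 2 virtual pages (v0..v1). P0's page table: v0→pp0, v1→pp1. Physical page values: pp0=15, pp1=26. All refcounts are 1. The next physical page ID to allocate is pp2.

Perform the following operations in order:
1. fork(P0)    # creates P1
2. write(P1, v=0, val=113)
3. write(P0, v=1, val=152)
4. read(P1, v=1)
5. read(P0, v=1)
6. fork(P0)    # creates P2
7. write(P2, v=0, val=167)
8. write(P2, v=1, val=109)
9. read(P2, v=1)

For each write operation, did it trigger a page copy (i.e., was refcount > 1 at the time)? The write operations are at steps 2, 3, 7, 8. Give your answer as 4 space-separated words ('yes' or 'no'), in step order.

Op 1: fork(P0) -> P1. 2 ppages; refcounts: pp0:2 pp1:2
Op 2: write(P1, v0, 113). refcount(pp0)=2>1 -> COPY to pp2. 3 ppages; refcounts: pp0:1 pp1:2 pp2:1
Op 3: write(P0, v1, 152). refcount(pp1)=2>1 -> COPY to pp3. 4 ppages; refcounts: pp0:1 pp1:1 pp2:1 pp3:1
Op 4: read(P1, v1) -> 26. No state change.
Op 5: read(P0, v1) -> 152. No state change.
Op 6: fork(P0) -> P2. 4 ppages; refcounts: pp0:2 pp1:1 pp2:1 pp3:2
Op 7: write(P2, v0, 167). refcount(pp0)=2>1 -> COPY to pp4. 5 ppages; refcounts: pp0:1 pp1:1 pp2:1 pp3:2 pp4:1
Op 8: write(P2, v1, 109). refcount(pp3)=2>1 -> COPY to pp5. 6 ppages; refcounts: pp0:1 pp1:1 pp2:1 pp3:1 pp4:1 pp5:1
Op 9: read(P2, v1) -> 109. No state change.

yes yes yes yes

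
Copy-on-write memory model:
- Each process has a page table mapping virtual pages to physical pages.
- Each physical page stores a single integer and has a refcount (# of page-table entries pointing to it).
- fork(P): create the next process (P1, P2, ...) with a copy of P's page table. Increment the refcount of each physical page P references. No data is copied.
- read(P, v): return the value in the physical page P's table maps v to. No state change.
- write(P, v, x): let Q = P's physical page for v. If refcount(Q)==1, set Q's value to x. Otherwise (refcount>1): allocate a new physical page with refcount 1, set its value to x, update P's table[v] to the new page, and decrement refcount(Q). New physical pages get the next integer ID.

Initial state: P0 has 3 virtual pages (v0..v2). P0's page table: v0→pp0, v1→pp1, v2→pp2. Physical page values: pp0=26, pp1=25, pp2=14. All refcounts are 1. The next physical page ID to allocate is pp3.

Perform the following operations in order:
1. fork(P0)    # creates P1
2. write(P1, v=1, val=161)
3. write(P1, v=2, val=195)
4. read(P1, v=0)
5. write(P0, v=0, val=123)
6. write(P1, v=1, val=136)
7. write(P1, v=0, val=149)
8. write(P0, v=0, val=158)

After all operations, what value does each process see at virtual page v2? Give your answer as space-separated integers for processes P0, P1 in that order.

Op 1: fork(P0) -> P1. 3 ppages; refcounts: pp0:2 pp1:2 pp2:2
Op 2: write(P1, v1, 161). refcount(pp1)=2>1 -> COPY to pp3. 4 ppages; refcounts: pp0:2 pp1:1 pp2:2 pp3:1
Op 3: write(P1, v2, 195). refcount(pp2)=2>1 -> COPY to pp4. 5 ppages; refcounts: pp0:2 pp1:1 pp2:1 pp3:1 pp4:1
Op 4: read(P1, v0) -> 26. No state change.
Op 5: write(P0, v0, 123). refcount(pp0)=2>1 -> COPY to pp5. 6 ppages; refcounts: pp0:1 pp1:1 pp2:1 pp3:1 pp4:1 pp5:1
Op 6: write(P1, v1, 136). refcount(pp3)=1 -> write in place. 6 ppages; refcounts: pp0:1 pp1:1 pp2:1 pp3:1 pp4:1 pp5:1
Op 7: write(P1, v0, 149). refcount(pp0)=1 -> write in place. 6 ppages; refcounts: pp0:1 pp1:1 pp2:1 pp3:1 pp4:1 pp5:1
Op 8: write(P0, v0, 158). refcount(pp5)=1 -> write in place. 6 ppages; refcounts: pp0:1 pp1:1 pp2:1 pp3:1 pp4:1 pp5:1
P0: v2 -> pp2 = 14
P1: v2 -> pp4 = 195

Answer: 14 195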